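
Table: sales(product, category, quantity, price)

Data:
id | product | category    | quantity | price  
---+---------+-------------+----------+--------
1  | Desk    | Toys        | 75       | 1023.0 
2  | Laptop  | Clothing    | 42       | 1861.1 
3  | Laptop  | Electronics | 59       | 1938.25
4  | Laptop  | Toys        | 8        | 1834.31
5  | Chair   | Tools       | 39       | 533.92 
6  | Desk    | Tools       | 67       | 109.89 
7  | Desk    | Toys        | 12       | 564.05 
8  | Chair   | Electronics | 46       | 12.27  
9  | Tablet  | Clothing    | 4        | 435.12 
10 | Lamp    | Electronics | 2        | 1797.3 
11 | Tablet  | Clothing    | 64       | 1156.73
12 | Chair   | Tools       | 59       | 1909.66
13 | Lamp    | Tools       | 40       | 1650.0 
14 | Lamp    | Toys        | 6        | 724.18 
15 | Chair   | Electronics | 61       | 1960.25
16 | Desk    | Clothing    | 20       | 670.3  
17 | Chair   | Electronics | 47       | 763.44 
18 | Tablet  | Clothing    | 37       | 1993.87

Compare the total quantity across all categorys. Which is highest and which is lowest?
SELECT category, SUM(quantity)
FROM sales
GROUP BY category
ORDER BY SUM(quantity)

All groups:
  Toys: 101
  Clothing: 167
  Tools: 205
  Electronics: 215

Highest: Electronics (215)
Lowest: Toys (101)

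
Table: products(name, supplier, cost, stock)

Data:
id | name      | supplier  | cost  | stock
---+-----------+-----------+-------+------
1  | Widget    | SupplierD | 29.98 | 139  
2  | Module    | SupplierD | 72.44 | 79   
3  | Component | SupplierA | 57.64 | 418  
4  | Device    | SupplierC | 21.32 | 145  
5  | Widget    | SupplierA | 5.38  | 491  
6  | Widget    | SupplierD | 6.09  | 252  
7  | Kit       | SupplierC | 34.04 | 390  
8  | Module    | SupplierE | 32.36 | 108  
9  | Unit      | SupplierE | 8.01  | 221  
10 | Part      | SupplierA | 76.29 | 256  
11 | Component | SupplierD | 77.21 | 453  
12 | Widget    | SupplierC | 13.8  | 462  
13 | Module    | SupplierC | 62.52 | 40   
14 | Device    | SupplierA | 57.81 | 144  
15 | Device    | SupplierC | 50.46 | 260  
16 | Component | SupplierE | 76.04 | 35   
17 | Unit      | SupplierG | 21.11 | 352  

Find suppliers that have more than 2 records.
SELECT supplier, COUNT(*) as cnt
FROM products
GROUP BY supplier
HAVING COUNT(*) > 2

Result:
  SupplierA: 4
  SupplierC: 5
  SupplierD: 4
  SupplierE: 3

Note: HAVING filters groups after aggregation, WHERE filters rows before.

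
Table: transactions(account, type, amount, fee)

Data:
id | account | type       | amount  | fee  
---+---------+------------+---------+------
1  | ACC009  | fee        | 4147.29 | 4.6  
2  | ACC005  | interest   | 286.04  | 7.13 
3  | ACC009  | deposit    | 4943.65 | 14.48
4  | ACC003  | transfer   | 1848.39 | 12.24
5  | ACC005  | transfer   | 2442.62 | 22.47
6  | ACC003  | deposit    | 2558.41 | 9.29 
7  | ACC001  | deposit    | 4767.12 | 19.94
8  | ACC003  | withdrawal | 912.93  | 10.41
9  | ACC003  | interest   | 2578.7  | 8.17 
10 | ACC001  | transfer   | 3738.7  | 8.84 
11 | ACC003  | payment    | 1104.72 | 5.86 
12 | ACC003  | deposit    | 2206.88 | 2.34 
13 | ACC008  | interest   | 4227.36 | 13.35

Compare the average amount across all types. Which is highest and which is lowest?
SELECT type, AVG(amount)
FROM transactions
GROUP BY type
ORDER BY AVG(amount)

All groups:
  withdrawal: 912.93
  payment: 1104.72
  interest: 2364.03
  transfer: 2676.57
  deposit: 3619.02
  fee: 4147.29

Highest: fee (4147.29)
Lowest: withdrawal (912.93)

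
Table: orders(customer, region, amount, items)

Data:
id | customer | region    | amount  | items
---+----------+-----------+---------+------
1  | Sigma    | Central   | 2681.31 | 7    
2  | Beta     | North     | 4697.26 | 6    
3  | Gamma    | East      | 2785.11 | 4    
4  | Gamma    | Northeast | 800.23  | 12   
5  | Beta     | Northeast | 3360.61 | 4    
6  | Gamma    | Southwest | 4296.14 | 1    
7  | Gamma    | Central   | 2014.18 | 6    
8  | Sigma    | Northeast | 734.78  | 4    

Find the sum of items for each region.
SELECT region, SUM(items) as result
FROM orders
GROUP BY region

Result:
  Central: 13
  East: 4
  North: 6
  Northeast: 20
  Southwest: 1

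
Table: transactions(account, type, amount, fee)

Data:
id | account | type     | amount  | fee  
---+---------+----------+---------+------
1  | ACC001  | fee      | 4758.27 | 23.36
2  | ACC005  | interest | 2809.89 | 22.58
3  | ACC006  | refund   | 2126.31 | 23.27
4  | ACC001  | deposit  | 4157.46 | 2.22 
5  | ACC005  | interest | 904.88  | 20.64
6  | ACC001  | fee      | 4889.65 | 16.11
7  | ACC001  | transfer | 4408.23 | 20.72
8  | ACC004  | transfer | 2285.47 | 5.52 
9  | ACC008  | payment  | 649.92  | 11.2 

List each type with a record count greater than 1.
SELECT type, COUNT(*) as cnt
FROM transactions
GROUP BY type
HAVING COUNT(*) > 1

Result:
  fee: 2
  interest: 2
  transfer: 2

Note: HAVING filters groups after aggregation, WHERE filters rows before.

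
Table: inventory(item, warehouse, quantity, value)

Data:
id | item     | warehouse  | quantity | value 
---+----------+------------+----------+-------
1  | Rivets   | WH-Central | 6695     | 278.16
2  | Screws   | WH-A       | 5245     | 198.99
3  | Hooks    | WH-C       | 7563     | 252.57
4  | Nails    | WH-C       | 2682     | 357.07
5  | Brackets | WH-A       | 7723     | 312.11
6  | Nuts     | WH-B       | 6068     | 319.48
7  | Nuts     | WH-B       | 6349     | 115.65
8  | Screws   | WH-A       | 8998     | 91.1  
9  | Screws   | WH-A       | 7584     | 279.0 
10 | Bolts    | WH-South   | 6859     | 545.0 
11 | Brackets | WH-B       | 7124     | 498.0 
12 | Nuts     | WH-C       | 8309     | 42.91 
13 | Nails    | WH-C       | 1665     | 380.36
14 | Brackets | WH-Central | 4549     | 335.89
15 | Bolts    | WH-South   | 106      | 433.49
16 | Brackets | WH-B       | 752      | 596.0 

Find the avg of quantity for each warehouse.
SELECT warehouse, AVG(quantity) as result
FROM inventory
GROUP BY warehouse

Result:
  WH-A: 7387.50
  WH-B: 5073.25
  WH-C: 5054.75
  WH-Central: 5622.00
  WH-South: 3482.50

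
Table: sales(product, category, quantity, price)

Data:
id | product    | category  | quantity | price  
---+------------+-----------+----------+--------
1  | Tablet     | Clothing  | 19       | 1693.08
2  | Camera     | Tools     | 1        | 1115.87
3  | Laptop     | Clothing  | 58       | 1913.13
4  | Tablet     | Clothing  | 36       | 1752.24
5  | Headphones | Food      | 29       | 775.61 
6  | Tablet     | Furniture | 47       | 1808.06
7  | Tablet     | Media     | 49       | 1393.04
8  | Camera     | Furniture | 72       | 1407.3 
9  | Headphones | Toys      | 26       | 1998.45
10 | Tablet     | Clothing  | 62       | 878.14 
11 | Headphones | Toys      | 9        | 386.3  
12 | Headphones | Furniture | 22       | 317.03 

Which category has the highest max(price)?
SELECT category, MAX(price) as val
FROM sales
GROUP BY category
ORDER BY val DESC
LIMIT 1

Result: Toys with max(price) = 1998.45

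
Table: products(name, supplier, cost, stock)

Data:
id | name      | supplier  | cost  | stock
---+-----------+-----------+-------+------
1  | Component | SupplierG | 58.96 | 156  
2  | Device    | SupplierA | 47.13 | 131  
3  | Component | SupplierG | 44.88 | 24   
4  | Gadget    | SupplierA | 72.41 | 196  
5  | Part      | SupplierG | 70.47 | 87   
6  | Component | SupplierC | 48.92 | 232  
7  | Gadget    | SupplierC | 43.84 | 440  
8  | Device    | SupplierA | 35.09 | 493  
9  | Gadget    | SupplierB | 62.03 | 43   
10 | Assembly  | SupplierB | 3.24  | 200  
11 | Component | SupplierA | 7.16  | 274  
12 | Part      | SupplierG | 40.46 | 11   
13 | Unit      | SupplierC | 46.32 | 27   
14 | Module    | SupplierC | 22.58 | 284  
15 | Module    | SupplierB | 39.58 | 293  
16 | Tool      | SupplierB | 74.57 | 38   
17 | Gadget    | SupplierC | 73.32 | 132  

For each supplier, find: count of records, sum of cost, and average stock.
SELECT supplier,
       COUNT(*) as cnt,
       SUM(cost) as total_cost,
       AVG(stock) as avg_stock
FROM products
GROUP BY supplier

Result:
  SupplierA: 4 records, 161.79 total cost, 273.50 avg stock
  SupplierB: 4 records, 179.42 total cost, 143.50 avg stock
  SupplierC: 5 records, 234.98 total cost, 223.00 avg stock
  SupplierG: 4 records, 214.77 total cost, 69.50 avg stock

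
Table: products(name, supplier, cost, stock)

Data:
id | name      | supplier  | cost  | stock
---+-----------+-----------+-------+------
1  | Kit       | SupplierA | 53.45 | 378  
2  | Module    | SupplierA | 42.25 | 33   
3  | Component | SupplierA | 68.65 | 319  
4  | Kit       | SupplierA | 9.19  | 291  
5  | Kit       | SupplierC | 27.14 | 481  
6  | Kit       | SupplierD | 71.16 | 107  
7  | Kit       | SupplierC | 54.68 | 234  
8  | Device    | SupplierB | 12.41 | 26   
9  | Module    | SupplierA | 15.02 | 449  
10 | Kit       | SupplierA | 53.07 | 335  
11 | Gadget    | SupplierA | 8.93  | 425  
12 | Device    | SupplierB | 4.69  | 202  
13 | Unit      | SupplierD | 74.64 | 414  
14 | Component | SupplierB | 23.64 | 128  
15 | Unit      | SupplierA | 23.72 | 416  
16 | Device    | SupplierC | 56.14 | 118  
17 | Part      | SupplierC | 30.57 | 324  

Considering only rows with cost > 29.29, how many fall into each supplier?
SELECT supplier, COUNT(*)
FROM products
WHERE cost > 29.29
GROUP BY supplier

Note: WHERE filters rows before grouping.

Result:
  SupplierA: 4
  SupplierC: 3
  SupplierD: 2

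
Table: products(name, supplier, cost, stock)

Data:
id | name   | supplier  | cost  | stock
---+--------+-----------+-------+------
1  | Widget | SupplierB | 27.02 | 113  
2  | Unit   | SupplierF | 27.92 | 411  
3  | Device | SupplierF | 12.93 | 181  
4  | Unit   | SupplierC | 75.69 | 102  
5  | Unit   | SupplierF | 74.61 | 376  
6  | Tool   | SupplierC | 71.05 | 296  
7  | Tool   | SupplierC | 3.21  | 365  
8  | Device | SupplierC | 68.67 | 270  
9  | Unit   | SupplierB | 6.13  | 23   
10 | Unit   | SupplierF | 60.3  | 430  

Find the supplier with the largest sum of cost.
SELECT supplier, SUM(cost) as val
FROM products
GROUP BY supplier
ORDER BY val DESC
LIMIT 1

Result: SupplierC with sum(cost) = 218.62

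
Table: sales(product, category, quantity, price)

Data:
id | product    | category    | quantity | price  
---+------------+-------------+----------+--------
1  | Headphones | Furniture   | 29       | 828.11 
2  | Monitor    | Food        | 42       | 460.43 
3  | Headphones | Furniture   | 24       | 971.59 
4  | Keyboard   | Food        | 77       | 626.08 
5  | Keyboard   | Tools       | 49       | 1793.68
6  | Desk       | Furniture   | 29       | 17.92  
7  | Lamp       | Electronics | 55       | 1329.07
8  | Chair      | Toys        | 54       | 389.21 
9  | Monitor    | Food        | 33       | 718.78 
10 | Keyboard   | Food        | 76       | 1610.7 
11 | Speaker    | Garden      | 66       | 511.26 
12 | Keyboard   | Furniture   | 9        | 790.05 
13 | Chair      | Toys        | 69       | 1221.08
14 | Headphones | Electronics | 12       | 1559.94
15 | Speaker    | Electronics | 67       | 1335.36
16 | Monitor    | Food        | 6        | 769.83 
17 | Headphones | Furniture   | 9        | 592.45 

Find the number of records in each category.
SELECT category, COUNT(*) as count
FROM sales
GROUP BY category

Result:
  Electronics: 3
  Food: 5
  Furniture: 5
  Garden: 1
  Tools: 1
  Toys: 2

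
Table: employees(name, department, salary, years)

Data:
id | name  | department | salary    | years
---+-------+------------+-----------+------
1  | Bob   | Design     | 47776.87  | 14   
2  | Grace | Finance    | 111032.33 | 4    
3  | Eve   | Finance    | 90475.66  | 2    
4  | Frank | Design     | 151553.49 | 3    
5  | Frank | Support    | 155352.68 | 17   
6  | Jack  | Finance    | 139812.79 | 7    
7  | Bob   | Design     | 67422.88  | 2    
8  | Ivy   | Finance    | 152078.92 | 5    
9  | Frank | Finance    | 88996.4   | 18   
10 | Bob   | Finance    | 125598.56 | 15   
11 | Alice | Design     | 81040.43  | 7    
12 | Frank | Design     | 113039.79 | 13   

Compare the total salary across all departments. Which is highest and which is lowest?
SELECT department, SUM(salary)
FROM employees
GROUP BY department
ORDER BY SUM(salary)

All groups:
  Support: 155352.68
  Design: 460833.46
  Finance: 707994.66

Highest: Finance (707994.66)
Lowest: Support (155352.68)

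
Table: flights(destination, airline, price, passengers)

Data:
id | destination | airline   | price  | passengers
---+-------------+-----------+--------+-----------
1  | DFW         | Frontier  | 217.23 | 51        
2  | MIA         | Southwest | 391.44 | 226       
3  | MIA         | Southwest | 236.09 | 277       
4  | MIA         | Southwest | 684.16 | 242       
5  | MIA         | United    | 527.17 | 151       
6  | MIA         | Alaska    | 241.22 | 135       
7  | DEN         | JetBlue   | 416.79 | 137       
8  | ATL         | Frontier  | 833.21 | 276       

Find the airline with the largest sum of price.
SELECT airline, SUM(price) as val
FROM flights
GROUP BY airline
ORDER BY val DESC
LIMIT 1

Result: Southwest with sum(price) = 1311.69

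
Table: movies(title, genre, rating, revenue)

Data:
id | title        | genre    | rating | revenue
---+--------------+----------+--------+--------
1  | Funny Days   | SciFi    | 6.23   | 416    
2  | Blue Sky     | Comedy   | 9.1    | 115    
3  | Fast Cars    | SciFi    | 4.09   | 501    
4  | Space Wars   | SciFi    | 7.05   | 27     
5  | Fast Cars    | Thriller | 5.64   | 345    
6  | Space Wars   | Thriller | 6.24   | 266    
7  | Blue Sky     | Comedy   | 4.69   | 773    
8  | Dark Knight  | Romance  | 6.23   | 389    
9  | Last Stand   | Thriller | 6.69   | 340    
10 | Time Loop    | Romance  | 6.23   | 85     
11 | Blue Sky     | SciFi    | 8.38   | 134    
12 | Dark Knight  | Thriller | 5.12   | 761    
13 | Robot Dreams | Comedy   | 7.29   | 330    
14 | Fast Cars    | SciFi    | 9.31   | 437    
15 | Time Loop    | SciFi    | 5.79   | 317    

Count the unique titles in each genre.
SELECT genre, COUNT(DISTINCT title)
FROM movies
GROUP BY genre

Result:
  Comedy: 2 distinct
  Romance: 2 distinct
  SciFi: 5 distinct
  Thriller: 4 distinct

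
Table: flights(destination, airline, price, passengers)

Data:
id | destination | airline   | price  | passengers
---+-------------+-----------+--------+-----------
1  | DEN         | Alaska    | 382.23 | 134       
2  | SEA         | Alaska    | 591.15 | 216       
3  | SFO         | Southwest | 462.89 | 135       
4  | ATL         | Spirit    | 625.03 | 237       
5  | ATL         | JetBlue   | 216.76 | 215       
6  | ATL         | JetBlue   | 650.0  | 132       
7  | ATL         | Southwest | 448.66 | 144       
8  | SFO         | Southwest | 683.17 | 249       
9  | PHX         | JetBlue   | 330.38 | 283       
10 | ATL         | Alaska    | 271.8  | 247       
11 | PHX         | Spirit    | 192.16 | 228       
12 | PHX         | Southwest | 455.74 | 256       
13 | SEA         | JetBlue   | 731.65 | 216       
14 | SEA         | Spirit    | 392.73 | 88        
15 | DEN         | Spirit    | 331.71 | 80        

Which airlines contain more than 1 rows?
SELECT airline, COUNT(*) as cnt
FROM flights
GROUP BY airline
HAVING COUNT(*) > 1

Result:
  Alaska: 3
  JetBlue: 4
  Southwest: 4
  Spirit: 4

Note: HAVING filters groups after aggregation, WHERE filters rows before.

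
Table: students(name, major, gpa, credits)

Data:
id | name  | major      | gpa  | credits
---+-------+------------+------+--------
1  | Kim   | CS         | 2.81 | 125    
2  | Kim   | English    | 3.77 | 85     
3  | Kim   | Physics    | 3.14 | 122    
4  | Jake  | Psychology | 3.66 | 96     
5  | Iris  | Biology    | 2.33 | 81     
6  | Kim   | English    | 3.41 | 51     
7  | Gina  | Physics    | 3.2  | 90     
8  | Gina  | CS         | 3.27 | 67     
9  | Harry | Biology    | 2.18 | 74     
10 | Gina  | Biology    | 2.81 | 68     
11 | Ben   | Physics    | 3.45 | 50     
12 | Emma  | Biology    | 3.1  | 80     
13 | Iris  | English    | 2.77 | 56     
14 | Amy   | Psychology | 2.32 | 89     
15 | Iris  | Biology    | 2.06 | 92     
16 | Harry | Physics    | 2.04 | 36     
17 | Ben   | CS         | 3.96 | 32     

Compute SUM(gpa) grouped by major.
SELECT major, SUM(gpa) as result
FROM students
GROUP BY major

Result:
  Biology: 12.48
  CS: 10.04
  English: 9.95
  Physics: 11.83
  Psychology: 5.98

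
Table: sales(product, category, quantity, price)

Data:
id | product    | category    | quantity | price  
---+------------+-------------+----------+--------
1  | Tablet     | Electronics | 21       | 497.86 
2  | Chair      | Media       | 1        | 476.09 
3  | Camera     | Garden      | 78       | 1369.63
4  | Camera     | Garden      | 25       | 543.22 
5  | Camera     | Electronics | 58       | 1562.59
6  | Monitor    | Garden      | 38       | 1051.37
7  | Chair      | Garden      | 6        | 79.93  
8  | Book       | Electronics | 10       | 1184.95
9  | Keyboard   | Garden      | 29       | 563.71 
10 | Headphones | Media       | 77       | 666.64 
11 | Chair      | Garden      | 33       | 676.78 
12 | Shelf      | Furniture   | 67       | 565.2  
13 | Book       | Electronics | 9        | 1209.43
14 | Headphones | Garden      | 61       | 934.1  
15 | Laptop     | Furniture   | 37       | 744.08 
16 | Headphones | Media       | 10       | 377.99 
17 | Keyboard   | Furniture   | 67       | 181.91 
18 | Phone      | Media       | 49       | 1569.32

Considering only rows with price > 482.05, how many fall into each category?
SELECT category, COUNT(*)
FROM sales
WHERE price > 482.05
GROUP BY category

Note: WHERE filters rows before grouping.

Result:
  Electronics: 4
  Furniture: 2
  Garden: 6
  Media: 2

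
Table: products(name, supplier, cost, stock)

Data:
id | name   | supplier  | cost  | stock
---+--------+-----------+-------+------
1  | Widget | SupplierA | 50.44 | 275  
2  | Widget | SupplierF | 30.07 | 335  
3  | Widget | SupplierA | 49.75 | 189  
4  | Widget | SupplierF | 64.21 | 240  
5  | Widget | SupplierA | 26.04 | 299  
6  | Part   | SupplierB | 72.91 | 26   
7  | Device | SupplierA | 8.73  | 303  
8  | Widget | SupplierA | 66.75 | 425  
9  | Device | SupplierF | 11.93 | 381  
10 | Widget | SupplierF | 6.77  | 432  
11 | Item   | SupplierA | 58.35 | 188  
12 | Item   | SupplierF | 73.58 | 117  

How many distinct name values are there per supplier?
SELECT supplier, COUNT(DISTINCT name)
FROM products
GROUP BY supplier

Result:
  SupplierA: 3 distinct
  SupplierB: 1 distinct
  SupplierF: 3 distinct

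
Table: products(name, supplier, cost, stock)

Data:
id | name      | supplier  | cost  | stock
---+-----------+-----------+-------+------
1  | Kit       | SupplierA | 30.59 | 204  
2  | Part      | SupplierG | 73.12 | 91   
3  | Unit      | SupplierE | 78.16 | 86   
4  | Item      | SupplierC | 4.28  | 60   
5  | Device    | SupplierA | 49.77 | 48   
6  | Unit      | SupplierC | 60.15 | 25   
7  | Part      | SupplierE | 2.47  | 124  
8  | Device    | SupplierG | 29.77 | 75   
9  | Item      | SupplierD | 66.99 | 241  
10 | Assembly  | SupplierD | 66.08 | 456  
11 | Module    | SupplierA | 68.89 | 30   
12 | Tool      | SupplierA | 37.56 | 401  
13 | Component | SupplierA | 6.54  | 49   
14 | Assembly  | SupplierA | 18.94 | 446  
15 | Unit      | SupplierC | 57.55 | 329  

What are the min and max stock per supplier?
SELECT supplier, MIN(stock), MAX(stock)
FROM products
GROUP BY supplier

Result:
  SupplierA: min=30, max=446
  SupplierC: min=25, max=329
  SupplierD: min=241, max=456
  SupplierE: min=86, max=124
  SupplierG: min=75, max=91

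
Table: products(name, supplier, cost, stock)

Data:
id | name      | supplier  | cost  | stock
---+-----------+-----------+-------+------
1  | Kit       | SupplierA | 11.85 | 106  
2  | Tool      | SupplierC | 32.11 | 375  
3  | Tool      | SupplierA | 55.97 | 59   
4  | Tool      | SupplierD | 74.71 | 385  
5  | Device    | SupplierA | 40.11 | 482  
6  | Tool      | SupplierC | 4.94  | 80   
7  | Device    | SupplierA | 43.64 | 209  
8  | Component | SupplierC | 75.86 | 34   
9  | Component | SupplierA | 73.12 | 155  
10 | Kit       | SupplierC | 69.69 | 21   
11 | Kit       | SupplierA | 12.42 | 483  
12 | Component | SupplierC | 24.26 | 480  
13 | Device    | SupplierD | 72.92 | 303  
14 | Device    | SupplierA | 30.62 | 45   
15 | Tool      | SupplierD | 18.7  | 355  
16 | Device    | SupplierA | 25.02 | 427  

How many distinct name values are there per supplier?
SELECT supplier, COUNT(DISTINCT name)
FROM products
GROUP BY supplier

Result:
  SupplierA: 4 distinct
  SupplierC: 3 distinct
  SupplierD: 2 distinct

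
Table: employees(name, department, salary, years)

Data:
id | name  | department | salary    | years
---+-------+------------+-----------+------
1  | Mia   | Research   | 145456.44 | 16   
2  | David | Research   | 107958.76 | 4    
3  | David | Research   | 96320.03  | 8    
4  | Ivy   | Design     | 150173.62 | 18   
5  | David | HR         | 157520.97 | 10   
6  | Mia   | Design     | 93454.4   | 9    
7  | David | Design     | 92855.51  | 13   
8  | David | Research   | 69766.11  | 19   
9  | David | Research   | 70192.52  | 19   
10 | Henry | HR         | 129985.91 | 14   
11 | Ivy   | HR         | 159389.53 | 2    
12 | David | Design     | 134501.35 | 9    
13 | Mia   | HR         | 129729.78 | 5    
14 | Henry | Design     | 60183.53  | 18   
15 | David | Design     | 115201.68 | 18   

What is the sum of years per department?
SELECT department, SUM(years) as result
FROM employees
GROUP BY department

Result:
  Design: 85
  HR: 31
  Research: 66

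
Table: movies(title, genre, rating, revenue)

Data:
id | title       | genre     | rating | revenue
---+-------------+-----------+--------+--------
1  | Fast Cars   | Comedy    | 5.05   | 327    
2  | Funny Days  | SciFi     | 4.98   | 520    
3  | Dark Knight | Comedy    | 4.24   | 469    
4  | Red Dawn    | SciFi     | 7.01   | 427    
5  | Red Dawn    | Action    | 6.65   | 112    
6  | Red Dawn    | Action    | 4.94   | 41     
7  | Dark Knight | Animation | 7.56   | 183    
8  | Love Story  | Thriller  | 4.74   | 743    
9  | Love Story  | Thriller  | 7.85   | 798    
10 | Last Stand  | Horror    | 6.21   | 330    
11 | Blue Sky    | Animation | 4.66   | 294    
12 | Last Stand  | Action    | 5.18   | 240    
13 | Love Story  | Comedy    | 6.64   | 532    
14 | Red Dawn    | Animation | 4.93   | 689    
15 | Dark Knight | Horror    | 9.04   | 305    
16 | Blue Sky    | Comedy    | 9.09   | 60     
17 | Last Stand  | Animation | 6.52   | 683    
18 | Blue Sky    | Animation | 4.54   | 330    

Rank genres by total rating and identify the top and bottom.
SELECT genre, SUM(rating)
FROM movies
GROUP BY genre
ORDER BY SUM(rating)

All groups:
  SciFi: 11.99
  Thriller: 12.59
  Horror: 15.25
  Action: 16.77
  Comedy: 25.02
  Animation: 28.21

Highest: Animation (28.21)
Lowest: SciFi (11.99)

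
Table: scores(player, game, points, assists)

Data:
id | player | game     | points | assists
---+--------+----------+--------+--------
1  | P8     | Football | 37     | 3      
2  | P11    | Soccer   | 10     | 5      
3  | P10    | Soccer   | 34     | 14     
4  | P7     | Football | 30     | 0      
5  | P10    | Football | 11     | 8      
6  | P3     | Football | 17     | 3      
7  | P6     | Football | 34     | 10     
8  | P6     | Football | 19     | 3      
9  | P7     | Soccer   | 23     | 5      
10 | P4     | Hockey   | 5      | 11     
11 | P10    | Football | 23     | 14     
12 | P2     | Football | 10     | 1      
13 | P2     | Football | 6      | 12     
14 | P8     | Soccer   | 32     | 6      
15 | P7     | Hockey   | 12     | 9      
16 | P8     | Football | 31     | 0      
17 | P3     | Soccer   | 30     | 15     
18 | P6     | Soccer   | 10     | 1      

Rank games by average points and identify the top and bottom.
SELECT game, AVG(points)
FROM scores
GROUP BY game
ORDER BY AVG(points)

All groups:
  Hockey: 8.50
  Football: 21.80
  Soccer: 23.17

Highest: Soccer (23.17)
Lowest: Hockey (8.50)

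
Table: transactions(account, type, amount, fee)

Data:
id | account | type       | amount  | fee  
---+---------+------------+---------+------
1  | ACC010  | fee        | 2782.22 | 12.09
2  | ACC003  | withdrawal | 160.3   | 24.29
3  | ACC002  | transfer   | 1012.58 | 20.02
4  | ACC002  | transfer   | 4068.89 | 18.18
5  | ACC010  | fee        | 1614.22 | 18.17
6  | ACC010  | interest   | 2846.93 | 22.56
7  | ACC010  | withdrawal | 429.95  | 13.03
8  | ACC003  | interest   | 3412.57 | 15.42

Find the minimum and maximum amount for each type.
SELECT type, MIN(amount), MAX(amount)
FROM transactions
GROUP BY type

Result:
  fee: min=1614.22, max=2782.22
  interest: min=2846.93, max=3412.57
  transfer: min=1012.58, max=4068.89
  withdrawal: min=160.30, max=429.95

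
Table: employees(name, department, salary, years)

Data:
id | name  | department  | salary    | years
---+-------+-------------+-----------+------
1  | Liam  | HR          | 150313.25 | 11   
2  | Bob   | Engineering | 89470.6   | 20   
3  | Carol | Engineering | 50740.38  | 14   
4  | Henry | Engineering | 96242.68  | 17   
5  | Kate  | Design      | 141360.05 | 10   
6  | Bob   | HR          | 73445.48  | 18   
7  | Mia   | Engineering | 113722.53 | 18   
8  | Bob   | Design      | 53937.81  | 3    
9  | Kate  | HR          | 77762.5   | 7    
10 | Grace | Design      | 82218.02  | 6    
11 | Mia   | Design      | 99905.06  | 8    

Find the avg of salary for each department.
SELECT department, AVG(salary) as result
FROM employees
GROUP BY department

Result:
  Design: 94355.24
  Engineering: 87544.05
  HR: 100507.08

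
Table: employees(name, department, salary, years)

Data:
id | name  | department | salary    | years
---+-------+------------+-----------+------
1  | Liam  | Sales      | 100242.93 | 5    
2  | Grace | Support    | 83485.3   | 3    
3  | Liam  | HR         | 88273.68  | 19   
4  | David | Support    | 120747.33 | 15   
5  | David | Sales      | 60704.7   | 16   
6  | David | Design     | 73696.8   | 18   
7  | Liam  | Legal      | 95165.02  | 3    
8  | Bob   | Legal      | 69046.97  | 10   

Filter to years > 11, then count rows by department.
SELECT department, COUNT(*)
FROM employees
WHERE years > 11
GROUP BY department

Note: WHERE filters rows before grouping.

Result:
  Design: 1
  HR: 1
  Sales: 1
  Support: 1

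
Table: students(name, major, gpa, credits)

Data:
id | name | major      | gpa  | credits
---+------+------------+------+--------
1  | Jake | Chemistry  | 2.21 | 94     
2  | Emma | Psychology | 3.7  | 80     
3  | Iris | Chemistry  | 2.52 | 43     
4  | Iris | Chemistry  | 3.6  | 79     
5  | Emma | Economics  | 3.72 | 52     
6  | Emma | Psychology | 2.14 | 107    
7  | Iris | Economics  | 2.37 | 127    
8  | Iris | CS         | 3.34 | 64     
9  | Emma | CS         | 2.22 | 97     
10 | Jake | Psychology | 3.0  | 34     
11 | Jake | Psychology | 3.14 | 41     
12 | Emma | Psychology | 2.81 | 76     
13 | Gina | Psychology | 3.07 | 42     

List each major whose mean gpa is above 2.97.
SELECT major, AVG(gpa)
FROM students
GROUP BY major
HAVING AVG(gpa) > 2.97

Result:
  Economics: avg=3.05
  Psychology: avg=2.98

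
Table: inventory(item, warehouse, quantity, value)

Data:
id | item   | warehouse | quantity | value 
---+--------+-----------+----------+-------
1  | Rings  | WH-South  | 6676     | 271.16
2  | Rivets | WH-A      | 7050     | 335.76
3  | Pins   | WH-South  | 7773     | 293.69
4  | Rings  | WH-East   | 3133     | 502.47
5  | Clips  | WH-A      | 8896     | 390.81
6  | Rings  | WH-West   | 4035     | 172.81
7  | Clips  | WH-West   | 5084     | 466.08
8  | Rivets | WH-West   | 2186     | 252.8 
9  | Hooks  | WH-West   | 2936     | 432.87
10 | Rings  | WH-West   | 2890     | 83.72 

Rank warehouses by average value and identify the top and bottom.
SELECT warehouse, AVG(value)
FROM inventory
GROUP BY warehouse
ORDER BY AVG(value)

All groups:
  WH-West: 281.66
  WH-South: 282.43
  WH-A: 363.29
  WH-East: 502.47

Highest: WH-East (502.47)
Lowest: WH-West (281.66)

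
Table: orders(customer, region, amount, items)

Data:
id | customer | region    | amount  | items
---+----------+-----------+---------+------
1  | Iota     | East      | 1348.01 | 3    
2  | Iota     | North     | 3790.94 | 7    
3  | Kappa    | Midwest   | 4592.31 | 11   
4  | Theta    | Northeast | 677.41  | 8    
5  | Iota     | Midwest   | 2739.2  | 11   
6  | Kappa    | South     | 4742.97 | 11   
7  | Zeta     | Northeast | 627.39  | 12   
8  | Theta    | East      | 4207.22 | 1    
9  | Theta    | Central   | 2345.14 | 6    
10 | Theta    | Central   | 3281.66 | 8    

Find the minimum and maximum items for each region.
SELECT region, MIN(items), MAX(items)
FROM orders
GROUP BY region

Result:
  Central: min=6, max=8
  East: min=1, max=3
  Midwest: min=11, max=11
  North: min=7, max=7
  Northeast: min=8, max=12
  South: min=11, max=11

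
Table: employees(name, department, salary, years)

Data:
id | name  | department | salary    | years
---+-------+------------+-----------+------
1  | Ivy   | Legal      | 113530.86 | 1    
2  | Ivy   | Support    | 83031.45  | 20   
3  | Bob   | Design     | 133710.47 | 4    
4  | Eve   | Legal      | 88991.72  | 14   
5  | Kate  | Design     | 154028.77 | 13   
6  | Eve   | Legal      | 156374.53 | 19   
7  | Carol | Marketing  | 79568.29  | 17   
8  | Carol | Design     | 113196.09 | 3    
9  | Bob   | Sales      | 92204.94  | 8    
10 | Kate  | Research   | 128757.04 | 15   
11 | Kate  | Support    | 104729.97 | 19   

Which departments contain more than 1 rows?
SELECT department, COUNT(*) as cnt
FROM employees
GROUP BY department
HAVING COUNT(*) > 1

Result:
  Design: 3
  Legal: 3
  Support: 2

Note: HAVING filters groups after aggregation, WHERE filters rows before.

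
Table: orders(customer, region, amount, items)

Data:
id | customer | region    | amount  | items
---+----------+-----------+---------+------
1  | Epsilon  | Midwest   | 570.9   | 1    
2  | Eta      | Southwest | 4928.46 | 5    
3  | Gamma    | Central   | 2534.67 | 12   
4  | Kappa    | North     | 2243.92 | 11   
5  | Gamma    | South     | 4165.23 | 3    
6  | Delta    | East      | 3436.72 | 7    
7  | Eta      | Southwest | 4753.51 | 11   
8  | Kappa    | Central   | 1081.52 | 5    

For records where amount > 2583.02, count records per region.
SELECT region, COUNT(*)
FROM orders
WHERE amount > 2583.02
GROUP BY region

Note: WHERE filters rows before grouping.

Result:
  East: 1
  South: 1
  Southwest: 2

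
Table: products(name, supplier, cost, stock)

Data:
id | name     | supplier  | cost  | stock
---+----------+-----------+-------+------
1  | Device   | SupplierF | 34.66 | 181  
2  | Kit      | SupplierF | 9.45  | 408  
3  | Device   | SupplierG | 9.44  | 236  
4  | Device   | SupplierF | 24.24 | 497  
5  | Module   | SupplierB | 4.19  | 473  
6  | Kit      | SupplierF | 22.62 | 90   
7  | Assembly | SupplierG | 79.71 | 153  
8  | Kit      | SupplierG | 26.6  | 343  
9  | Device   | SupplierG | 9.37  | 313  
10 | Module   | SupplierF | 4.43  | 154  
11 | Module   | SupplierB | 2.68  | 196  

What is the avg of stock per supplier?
SELECT supplier, AVG(stock) as result
FROM products
GROUP BY supplier

Result:
  SupplierB: 334.50
  SupplierF: 266.00
  SupplierG: 261.25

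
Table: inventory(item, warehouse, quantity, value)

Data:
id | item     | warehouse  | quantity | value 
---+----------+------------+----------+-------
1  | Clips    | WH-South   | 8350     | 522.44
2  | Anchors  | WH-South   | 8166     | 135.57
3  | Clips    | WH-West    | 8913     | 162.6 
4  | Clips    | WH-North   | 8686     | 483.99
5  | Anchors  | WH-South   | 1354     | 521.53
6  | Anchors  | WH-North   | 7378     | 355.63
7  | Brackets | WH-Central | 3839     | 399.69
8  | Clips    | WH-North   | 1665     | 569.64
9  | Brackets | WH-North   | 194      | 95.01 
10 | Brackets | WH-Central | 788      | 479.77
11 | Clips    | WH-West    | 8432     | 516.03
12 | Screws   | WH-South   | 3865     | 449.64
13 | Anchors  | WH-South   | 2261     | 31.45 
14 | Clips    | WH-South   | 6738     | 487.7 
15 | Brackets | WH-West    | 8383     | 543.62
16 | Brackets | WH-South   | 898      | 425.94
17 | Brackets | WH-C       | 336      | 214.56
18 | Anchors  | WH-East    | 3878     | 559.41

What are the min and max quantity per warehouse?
SELECT warehouse, MIN(quantity), MAX(quantity)
FROM inventory
GROUP BY warehouse

Result:
  WH-C: min=336, max=336
  WH-Central: min=788, max=3839
  WH-East: min=3878, max=3878
  WH-North: min=194, max=8686
  WH-South: min=898, max=8350
  WH-West: min=8383, max=8913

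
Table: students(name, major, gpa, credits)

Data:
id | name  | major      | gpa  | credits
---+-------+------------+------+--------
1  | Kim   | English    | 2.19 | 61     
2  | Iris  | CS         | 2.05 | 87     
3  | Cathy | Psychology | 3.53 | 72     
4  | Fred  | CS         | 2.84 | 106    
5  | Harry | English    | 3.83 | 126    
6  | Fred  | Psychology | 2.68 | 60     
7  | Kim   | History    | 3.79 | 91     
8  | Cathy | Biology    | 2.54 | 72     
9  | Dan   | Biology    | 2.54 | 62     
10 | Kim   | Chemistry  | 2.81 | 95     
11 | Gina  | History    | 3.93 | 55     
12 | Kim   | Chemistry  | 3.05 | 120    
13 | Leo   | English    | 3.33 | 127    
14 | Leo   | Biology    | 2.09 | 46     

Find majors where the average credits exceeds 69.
SELECT major, AVG(credits)
FROM students
GROUP BY major
HAVING AVG(credits) > 69

Result:
  CS: avg=96.50
  Chemistry: avg=107.50
  English: avg=104.67
  History: avg=73.00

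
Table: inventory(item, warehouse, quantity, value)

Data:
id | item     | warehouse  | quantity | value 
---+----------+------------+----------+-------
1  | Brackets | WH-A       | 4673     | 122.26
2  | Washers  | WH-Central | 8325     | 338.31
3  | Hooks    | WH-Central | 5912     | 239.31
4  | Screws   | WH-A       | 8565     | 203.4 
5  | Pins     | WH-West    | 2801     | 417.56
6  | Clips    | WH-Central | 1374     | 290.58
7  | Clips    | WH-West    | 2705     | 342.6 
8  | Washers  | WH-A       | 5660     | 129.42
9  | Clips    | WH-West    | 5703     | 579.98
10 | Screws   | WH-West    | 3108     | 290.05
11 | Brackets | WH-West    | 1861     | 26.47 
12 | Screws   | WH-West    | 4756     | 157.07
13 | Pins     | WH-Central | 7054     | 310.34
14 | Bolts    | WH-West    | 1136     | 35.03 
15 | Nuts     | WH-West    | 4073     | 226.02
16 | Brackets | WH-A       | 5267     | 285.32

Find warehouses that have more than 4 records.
SELECT warehouse, COUNT(*) as cnt
FROM inventory
GROUP BY warehouse
HAVING COUNT(*) > 4

Result:
  WH-West: 8

Note: HAVING filters groups after aggregation, WHERE filters rows before.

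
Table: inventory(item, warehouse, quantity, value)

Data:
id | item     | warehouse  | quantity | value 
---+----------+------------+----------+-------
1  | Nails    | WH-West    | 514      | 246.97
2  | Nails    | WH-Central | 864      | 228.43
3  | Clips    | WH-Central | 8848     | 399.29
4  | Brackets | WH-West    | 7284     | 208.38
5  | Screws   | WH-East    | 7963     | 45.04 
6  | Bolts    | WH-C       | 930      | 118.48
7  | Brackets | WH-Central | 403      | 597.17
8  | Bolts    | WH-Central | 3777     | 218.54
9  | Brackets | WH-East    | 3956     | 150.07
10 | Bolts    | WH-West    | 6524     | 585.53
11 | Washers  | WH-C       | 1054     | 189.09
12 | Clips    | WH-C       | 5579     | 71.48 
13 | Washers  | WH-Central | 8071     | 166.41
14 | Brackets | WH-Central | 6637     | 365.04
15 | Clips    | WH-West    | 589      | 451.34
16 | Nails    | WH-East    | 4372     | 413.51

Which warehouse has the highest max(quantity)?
SELECT warehouse, MAX(quantity) as val
FROM inventory
GROUP BY warehouse
ORDER BY val DESC
LIMIT 1

Result: WH-Central with max(quantity) = 8848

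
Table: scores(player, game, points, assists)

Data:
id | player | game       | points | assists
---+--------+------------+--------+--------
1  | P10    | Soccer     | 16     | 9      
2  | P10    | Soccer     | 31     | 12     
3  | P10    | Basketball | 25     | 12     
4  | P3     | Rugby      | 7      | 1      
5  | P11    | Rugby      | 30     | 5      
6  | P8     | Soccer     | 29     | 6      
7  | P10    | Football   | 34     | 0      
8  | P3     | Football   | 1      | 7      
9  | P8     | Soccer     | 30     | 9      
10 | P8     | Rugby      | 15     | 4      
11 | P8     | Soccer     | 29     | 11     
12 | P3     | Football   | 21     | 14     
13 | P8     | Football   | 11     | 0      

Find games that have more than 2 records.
SELECT game, COUNT(*) as cnt
FROM scores
GROUP BY game
HAVING COUNT(*) > 2

Result:
  Football: 4
  Rugby: 3
  Soccer: 5

Note: HAVING filters groups after aggregation, WHERE filters rows before.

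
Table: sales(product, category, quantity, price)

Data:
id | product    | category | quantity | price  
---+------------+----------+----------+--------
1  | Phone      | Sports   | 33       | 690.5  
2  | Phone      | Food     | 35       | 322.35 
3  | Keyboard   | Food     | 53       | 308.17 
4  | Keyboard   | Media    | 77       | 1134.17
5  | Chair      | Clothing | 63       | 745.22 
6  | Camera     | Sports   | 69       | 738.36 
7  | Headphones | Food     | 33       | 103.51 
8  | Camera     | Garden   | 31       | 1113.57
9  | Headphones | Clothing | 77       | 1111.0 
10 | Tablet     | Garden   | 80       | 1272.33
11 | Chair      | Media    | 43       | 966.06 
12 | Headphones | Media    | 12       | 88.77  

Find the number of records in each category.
SELECT category, COUNT(*) as count
FROM sales
GROUP BY category

Result:
  Clothing: 2
  Food: 3
  Garden: 2
  Media: 3
  Sports: 2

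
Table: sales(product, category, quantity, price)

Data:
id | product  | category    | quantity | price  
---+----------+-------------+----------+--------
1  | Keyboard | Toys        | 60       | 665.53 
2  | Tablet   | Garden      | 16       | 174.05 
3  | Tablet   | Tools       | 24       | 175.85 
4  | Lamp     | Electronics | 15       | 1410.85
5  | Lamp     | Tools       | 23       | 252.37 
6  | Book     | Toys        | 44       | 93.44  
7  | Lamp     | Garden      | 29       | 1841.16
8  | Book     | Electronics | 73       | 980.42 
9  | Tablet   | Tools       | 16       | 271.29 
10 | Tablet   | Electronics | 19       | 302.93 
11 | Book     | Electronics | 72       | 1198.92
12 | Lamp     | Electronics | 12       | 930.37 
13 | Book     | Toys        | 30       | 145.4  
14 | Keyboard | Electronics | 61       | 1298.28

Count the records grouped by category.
SELECT category, COUNT(*) as count
FROM sales
GROUP BY category

Result:
  Electronics: 6
  Garden: 2
  Tools: 3
  Toys: 3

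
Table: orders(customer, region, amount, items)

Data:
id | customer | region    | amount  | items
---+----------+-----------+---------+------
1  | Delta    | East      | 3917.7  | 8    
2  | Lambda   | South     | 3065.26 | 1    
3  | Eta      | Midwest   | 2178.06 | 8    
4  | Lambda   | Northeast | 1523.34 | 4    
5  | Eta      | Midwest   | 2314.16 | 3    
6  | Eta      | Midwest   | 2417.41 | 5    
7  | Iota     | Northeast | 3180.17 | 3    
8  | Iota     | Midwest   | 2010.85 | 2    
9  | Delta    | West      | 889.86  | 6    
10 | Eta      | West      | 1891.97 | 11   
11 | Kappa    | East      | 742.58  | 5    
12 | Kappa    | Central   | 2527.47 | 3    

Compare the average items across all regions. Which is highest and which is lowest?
SELECT region, AVG(items)
FROM orders
GROUP BY region
ORDER BY AVG(items)

All groups:
  South: 1.00
  Central: 3.00
  Northeast: 3.50
  Midwest: 4.50
  East: 6.50
  West: 8.50

Highest: West (8.50)
Lowest: South (1.00)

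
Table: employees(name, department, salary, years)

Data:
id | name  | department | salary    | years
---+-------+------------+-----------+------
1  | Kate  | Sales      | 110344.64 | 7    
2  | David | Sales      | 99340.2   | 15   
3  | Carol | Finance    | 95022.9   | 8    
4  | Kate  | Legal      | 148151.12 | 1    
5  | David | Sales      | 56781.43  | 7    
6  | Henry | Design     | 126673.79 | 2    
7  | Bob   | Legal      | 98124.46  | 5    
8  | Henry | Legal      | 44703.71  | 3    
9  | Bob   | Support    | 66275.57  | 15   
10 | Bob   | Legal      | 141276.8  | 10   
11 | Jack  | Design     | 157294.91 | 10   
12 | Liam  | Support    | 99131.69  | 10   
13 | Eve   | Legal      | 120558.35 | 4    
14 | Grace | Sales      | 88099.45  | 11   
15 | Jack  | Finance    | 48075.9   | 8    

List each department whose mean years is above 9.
SELECT department, AVG(years)
FROM employees
GROUP BY department
HAVING AVG(years) > 9

Result:
  Sales: avg=10.00
  Support: avg=12.50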